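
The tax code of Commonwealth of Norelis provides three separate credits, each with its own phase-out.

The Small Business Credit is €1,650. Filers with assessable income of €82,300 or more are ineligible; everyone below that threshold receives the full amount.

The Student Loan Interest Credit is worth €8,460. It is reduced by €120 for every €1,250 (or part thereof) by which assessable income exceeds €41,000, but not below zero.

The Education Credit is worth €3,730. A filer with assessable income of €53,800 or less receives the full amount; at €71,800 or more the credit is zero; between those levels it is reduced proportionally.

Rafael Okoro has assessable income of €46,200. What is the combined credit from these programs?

€13,240

Small Business Credit: €46,200 is below the €82,300 cutoff, so the full €1,650 applies.
Student Loan Interest Credit: income exceeds €41,000 by €5,200, which is 5 full-or-partial €1,250 increments; reduction = 5 × €120 = €600, leaving €7,860.
Education Credit: €46,200 is at or below the €53,800 threshold, so the full €3,730 applies.
Total: €1,650 + €7,860 + €3,730 = €13,240.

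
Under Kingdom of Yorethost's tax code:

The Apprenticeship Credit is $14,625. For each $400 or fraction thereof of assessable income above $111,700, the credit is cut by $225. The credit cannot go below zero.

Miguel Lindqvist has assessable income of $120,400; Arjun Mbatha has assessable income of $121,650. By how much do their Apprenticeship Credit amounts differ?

$675

Miguel ($120,400): Apprenticeship Credit: income exceeds $111,700 by $8,700, which is 22 full-or-partial $400 increments; reduction = 22 × $225 = $4,950, leaving $9,675.
Arjun ($121,650): Apprenticeship Credit: income exceeds $111,700 by $9,950, which is 25 full-or-partial $400 increments; reduction = 25 × $225 = $5,625, leaving $9,000.
Difference: |$9,675 − $9,000| = $675.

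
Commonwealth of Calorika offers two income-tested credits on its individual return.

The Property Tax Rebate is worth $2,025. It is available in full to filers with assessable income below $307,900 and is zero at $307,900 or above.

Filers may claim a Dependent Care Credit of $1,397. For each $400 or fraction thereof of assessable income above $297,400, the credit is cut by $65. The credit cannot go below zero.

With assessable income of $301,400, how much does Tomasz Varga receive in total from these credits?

$2,772

Property Tax Rebate: $301,400 is below the $307,900 cutoff, so the full $2,025 applies.
Dependent Care Credit: income exceeds $297,400 by $4,000, which is 10 full-or-partial $400 increments; reduction = 10 × $65 = $650, leaving $747.
Total: $2,025 + $747 = $2,772.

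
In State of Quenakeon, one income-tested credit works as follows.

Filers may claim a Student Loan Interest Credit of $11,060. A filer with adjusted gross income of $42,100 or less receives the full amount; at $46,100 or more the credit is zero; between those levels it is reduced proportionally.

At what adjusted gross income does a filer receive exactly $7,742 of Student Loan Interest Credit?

$43,300

$7,742 is 7,742/11,060 of the full $11,060, so 3,318/11,060 of the $4,000 range has been used: income = $42,100 + $4,000 × 3,318/11,060 = $43,300.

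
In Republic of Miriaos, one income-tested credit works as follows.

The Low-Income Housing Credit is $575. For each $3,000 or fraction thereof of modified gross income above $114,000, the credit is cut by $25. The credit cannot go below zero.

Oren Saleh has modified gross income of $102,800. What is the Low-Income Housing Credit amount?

Low-Income Housing Credit: $102,800 is at or below the $114,000 threshold, so the full $575 applies.

$575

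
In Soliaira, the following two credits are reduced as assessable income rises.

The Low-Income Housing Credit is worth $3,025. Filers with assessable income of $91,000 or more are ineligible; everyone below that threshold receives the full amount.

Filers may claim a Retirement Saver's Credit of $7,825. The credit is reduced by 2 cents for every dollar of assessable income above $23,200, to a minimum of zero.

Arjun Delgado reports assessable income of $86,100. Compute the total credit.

Low-Income Housing Credit: $86,100 is below the $91,000 cutoff, so the full $3,025 applies.
Retirement Saver's Credit: 2% of the $62,900 excess over $23,200 is $1,258; credit = $7,825 − $1,258 = $6,567.
Total: $3,025 + $6,567 = $9,592.

$9,592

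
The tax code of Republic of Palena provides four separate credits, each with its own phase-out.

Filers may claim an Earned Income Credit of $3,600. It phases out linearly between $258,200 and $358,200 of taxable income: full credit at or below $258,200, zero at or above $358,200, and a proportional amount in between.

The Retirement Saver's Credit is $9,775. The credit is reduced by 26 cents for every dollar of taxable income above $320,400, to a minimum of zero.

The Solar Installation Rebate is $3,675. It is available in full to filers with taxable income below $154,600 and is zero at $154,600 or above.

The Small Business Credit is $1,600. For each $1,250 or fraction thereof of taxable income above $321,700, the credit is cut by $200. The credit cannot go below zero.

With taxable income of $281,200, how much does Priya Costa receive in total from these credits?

$14,147

Earned Income Credit: $281,200 is $23,000 into a $100,000 phase-out range, leaving 77,000/100,000 of the credit: $3,600 × 77,000/100,000 = $2,772.
Retirement Saver's Credit: $281,200 is at or below the $320,400 threshold, so the full $9,775 applies.
Solar Installation Rebate: $281,200 meets or exceeds the $154,600 cutoff, so the credit is $0.
Small Business Credit: $281,200 is at or below the $321,700 threshold, so the full $1,600 applies.
Total: $2,772 + $9,775 + $0 + $1,600 = $14,147.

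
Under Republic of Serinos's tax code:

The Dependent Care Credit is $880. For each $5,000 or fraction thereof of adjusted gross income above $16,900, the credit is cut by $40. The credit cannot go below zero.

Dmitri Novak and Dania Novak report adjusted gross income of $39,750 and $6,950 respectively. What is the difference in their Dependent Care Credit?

Dmitri ($39,750): Dependent Care Credit: income exceeds $16,900 by $22,850, which is 5 full-or-partial $5,000 increments; reduction = 5 × $40 = $200, leaving $680.
Dania ($6,950): Dependent Care Credit: $6,950 is at or below the $16,900 threshold, so the full $880 applies.
Difference: |$680 − $880| = $200.

$200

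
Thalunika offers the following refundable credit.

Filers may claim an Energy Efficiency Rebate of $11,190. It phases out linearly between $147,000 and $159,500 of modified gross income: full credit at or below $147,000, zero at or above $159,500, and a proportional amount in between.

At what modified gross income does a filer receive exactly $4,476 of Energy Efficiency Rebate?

$4,476 is 4,476/11,190 of the full $11,190, so 6,714/11,190 of the $12,500 range has been used: income = $147,000 + $12,500 × 6,714/11,190 = $154,500.

$154,500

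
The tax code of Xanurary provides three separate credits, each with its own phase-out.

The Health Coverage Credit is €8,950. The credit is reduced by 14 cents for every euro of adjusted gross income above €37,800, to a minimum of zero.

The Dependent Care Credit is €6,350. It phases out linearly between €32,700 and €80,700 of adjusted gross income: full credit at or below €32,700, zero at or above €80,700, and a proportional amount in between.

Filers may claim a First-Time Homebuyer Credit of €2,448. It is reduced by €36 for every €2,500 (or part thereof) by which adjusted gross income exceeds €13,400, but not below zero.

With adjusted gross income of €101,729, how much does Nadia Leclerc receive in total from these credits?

€1,152

Health Coverage Credit: 14% of the €63,929 excess over €37,800 is €8,950.06 ≥ base, so the credit is €0.
Dependent Care Credit: €101,729 is at or above €80,700, so the credit is €0.
First-Time Homebuyer Credit: income exceeds €13,400 by €88,329, which is 36 full-or-partial €2,500 increments; reduction = 36 × €36 = €1,296, leaving €1,152.
Total: €0 + €0 + €1,152 = €1,152.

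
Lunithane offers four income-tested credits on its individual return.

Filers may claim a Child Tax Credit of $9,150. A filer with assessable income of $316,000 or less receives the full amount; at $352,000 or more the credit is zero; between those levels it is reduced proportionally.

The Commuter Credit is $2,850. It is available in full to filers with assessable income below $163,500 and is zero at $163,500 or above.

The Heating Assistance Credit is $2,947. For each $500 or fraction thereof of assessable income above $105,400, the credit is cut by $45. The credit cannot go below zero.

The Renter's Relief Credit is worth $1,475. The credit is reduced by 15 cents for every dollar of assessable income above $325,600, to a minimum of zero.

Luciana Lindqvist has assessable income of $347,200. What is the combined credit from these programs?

$1,220

Child Tax Credit: $347,200 is $31,200 into a $36,000 phase-out range, leaving 4,800/36,000 of the credit: $9,150 × 4,800/36,000 = $1,220.
Commuter Credit: $347,200 meets or exceeds the $163,500 cutoff, so the credit is $0.
Heating Assistance Credit: income exceeds $105,400 by $241,800 → 484 increments × $45 = $21,780 ≥ base, so the credit is $0.
Renter's Relief Credit: 15% of the $21,600 excess over $325,600 is $3,240 ≥ base, so the credit is $0.
Total: $1,220 + $0 + $0 + $0 = $1,220.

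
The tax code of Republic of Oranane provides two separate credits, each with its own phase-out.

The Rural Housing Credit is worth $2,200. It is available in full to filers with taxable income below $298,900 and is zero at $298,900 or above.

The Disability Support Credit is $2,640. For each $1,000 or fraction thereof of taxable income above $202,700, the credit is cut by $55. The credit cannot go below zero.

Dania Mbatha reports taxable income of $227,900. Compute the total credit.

$3,410

Rural Housing Credit: $227,900 is below the $298,900 cutoff, so the full $2,200 applies.
Disability Support Credit: income exceeds $202,700 by $25,200, which is 26 full-or-partial $1,000 increments; reduction = 26 × $55 = $1,430, leaving $1,210.
Total: $2,200 + $1,210 = $3,410.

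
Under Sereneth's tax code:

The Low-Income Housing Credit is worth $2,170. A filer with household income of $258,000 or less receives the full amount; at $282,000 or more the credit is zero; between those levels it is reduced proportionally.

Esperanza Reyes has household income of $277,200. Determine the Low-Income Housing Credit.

Low-Income Housing Credit: $277,200 is $19,200 into a $24,000 phase-out range, leaving 4,800/24,000 of the credit: $2,170 × 4,800/24,000 = $434.

$434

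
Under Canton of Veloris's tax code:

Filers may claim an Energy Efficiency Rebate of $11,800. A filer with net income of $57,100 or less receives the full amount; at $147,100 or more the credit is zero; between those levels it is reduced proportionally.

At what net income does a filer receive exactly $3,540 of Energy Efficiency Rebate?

$3,540 is 3,540/11,800 of the full $11,800, so 8,260/11,800 of the $90,000 range has been used: income = $57,100 + $90,000 × 8,260/11,800 = $120,100.

$120,100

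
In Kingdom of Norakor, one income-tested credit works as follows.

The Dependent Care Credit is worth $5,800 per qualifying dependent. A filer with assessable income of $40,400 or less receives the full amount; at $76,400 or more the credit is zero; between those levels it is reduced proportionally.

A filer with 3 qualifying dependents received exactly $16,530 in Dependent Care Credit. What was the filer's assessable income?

$42,200

Full credit = 3 × $5,800 = $17,400.
$16,530 is 16,530/17,400 of the full $17,400, so 870/17,400 of the $36,000 range has been used: income = $40,400 + $36,000 × 870/17,400 = $42,200.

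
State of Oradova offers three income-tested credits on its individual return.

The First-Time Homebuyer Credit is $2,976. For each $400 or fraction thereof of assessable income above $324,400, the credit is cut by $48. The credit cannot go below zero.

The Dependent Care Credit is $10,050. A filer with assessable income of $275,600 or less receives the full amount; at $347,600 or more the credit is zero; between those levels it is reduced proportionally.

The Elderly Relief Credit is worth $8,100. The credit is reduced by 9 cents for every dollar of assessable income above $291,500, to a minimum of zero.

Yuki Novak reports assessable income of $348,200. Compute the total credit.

First-Time Homebuyer Credit: income exceeds $324,400 by $23,800, which is 60 full-or-partial $400 increments; reduction = 60 × $48 = $2,880, leaving $96.
Dependent Care Credit: $348,200 is at or above $347,600, so the credit is $0.
Elderly Relief Credit: 9% of the $56,700 excess over $291,500 is $5,103; credit = $8,100 − $5,103 = $2,997.
Total: $96 + $0 + $2,997 = $3,093.

$3,093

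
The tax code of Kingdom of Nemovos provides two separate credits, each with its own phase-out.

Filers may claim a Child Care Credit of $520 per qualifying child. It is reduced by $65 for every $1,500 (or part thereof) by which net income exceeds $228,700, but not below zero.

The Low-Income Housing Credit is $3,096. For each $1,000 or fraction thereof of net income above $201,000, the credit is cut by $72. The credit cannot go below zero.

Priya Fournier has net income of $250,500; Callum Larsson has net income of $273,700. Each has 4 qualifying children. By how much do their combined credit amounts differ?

Priya ($250,500): Child Care Credit: base = 4 × $520 = $2,080. income exceeds $228,700 by $21,800, which is 15 full-or-partial $1,500 increments; reduction = 15 × $65 = $975, leaving $1,105. Low-Income Housing Credit: income exceeds $201,000 by $49,500 → 50 increments × $72 = $3,600 ≥ base, so the credit is $0. total $1,105 + $0 = $1,105
Callum ($273,700): Child Care Credit: base = 4 × $520 = $2,080. income exceeds $228,700 by $45,000, which is 30 full-or-partial $1,500 increments; reduction = 30 × $65 = $1,950, leaving $130. Low-Income Housing Credit: income exceeds $201,000 by $72,700 → 73 increments × $72 = $5,256 ≥ base, so the credit is $0. total $130 + $0 = $130
Difference: |$1,105 − $130| = $975.

$975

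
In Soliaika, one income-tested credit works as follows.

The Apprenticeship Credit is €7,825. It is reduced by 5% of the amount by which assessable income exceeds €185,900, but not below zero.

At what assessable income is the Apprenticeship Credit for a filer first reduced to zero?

€342,400

The credit falls by 5% of each euro above €185,900, so it reaches zero when the excess is €7,825 / 5% = €156,500: income = €185,900 + €156,500 = €342,400.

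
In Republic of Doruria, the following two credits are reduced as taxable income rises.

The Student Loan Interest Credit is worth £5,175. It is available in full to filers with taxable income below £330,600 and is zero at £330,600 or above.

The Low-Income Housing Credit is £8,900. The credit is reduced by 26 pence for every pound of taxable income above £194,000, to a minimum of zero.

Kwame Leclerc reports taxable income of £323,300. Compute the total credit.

Student Loan Interest Credit: £323,300 is below the £330,600 cutoff, so the full £5,175 applies.
Low-Income Housing Credit: 26% of the £129,300 excess over £194,000 is £33,618 ≥ base, so the credit is £0.
Total: £5,175 + £0 = £5,175.

£5,175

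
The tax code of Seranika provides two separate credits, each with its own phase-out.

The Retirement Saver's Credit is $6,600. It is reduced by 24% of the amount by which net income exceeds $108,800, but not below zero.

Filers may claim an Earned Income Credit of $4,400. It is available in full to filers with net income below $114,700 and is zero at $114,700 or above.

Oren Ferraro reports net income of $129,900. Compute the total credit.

Retirement Saver's Credit: 24% of the $21,100 excess over $108,800 is $5,064; credit = $6,600 − $5,064 = $1,536.
Earned Income Credit: $129,900 meets or exceeds the $114,700 cutoff, so the credit is $0.
Total: $1,536 + $0 = $1,536.

$1,536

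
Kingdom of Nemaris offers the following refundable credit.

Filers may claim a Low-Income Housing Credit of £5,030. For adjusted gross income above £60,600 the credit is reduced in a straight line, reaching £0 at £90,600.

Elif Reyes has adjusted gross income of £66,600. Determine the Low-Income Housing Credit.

£4,024

Low-Income Housing Credit: £66,600 is £6,000 into a £30,000 phase-out range, leaving 24,000/30,000 of the credit: £5,030 × 24,000/30,000 = £4,024.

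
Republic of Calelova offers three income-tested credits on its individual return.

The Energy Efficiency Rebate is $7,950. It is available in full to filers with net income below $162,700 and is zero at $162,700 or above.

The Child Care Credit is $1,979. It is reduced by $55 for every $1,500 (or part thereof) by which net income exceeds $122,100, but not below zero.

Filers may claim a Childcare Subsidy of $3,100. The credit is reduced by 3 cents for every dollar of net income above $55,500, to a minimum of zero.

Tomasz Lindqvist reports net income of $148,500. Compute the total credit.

$9,249

Energy Efficiency Rebate: $148,500 is below the $162,700 cutoff, so the full $7,950 applies.
Child Care Credit: income exceeds $122,100 by $26,400, which is 18 full-or-partial $1,500 increments; reduction = 18 × $55 = $990, leaving $989.
Childcare Subsidy: 3% of the $93,000 excess over $55,500 is $2,790; credit = $3,100 − $2,790 = $310.
Total: $7,950 + $989 + $310 = $9,249.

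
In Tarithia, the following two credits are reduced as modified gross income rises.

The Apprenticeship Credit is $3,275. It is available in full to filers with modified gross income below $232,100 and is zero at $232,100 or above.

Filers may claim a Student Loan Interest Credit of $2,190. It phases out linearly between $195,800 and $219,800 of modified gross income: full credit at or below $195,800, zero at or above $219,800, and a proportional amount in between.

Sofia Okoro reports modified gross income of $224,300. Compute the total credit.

$3,275

Apprenticeship Credit: $224,300 is below the $232,100 cutoff, so the full $3,275 applies.
Student Loan Interest Credit: $224,300 is at or above $219,800, so the credit is $0.
Total: $3,275 + $0 = $3,275.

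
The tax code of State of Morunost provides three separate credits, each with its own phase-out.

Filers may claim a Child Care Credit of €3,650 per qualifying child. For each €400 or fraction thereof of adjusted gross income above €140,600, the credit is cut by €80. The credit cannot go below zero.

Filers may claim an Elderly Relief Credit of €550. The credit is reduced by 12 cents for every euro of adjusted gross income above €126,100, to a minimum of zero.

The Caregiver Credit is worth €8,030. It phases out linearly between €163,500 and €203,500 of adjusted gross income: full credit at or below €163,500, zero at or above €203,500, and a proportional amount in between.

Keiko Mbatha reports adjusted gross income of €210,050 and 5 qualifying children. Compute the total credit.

Child Care Credit: base = 5 × €3,650 = €18,250. income exceeds €140,600 by €69,450, which is 174 full-or-partial €400 increments; reduction = 174 × €80 = €13,920, leaving €4,330.
Elderly Relief Credit: 12% of the €83,950 excess over €126,100 is €10,074 ≥ base, so the credit is €0.
Caregiver Credit: €210,050 is at or above €203,500, so the credit is €0.
Total: €4,330 + €0 + €0 = €4,330.

€4,330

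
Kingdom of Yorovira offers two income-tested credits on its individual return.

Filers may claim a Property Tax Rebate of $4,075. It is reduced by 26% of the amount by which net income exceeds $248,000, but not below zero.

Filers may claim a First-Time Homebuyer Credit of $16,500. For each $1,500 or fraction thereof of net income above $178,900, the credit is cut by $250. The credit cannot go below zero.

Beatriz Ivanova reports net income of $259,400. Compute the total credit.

Property Tax Rebate: 26% of the $11,400 excess over $248,000 is $2,964; credit = $4,075 − $2,964 = $1,111.
First-Time Homebuyer Credit: income exceeds $178,900 by $80,500, which is 54 full-or-partial $1,500 increments; reduction = 54 × $250 = $13,500, leaving $3,000.
Total: $1,111 + $3,000 = $4,111.

$4,111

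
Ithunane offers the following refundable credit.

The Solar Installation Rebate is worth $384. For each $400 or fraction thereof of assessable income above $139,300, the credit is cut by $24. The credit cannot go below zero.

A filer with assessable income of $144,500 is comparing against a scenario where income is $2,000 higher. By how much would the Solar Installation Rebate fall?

At $144,500 — income exceeds $139,300 by $5,200, which is 13 full-or-partial $400 increments; reduction = 13 × $24 = $312, leaving $72.
At $146,500 — income exceeds $139,300 by $7,200 → 18 increments × $24 = $432 ≥ base, so the credit is $0.
Lost: $72 − $0 = $72.

$72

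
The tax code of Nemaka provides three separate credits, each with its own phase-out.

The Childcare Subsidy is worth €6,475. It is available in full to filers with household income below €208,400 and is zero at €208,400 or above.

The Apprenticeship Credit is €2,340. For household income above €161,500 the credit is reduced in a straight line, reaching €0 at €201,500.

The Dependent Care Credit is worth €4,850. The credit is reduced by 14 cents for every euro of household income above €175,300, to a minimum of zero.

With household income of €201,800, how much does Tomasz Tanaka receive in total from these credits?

Childcare Subsidy: €201,800 is below the €208,400 cutoff, so the full €6,475 applies.
Apprenticeship Credit: €201,800 is at or above €201,500, so the credit is €0.
Dependent Care Credit: 14% of the €26,500 excess over €175,300 is €3,710; credit = €4,850 − €3,710 = €1,140.
Total: €6,475 + €0 + €1,140 = €7,615.

€7,615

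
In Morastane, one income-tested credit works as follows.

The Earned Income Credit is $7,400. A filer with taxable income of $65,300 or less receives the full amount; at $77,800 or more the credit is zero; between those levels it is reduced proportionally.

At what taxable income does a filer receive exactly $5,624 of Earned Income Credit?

$5,624 is 5,624/7,400 of the full $7,400, so 1,776/7,400 of the $12,500 range has been used: income = $65,300 + $12,500 × 1,776/7,400 = $68,300.

$68,300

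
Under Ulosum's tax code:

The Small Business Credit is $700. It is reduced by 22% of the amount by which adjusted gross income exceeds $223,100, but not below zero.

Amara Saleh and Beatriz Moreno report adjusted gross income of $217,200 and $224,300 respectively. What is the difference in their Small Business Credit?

Amara ($217,200): Small Business Credit: $217,200 is at or below the $223,100 threshold, so the full $700 applies.
Beatriz ($224,300): Small Business Credit: 22% of the $1,200 excess over $223,100 is $264; credit = $700 − $264 = $436.
Difference: |$700 − $436| = $264.

$264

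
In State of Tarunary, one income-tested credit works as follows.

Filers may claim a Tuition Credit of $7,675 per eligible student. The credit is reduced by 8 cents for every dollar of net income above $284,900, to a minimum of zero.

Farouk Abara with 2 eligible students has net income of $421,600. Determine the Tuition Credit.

Tuition Credit: base = 2 × $7,675 = $15,350. 8% of the $136,700 excess over $284,900 is $10,936; credit = $15,350 − $10,936 = $4,414.

$4,414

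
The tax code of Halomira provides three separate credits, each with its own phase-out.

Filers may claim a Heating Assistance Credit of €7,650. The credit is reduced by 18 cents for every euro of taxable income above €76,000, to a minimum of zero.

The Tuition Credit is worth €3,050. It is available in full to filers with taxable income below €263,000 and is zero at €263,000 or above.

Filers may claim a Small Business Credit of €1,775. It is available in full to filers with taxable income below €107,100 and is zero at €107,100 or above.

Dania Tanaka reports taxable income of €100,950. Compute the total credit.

€7,984

Heating Assistance Credit: 18% of the €24,950 excess over €76,000 is €4,491; credit = €7,650 − €4,491 = €3,159.
Tuition Credit: €100,950 is below the €263,000 cutoff, so the full €3,050 applies.
Small Business Credit: €100,950 is below the €107,100 cutoff, so the full €1,775 applies.
Total: €3,159 + €3,050 + €1,775 = €7,984.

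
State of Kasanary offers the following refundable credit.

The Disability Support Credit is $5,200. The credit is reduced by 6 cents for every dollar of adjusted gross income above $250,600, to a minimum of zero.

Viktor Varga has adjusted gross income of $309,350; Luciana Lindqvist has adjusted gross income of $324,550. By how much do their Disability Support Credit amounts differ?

Viktor ($309,350): Disability Support Credit: 6% of the $58,750 excess over $250,600 is $3,525; credit = $5,200 − $3,525 = $1,675.
Luciana ($324,550): Disability Support Credit: 6% of the $73,950 excess over $250,600 is $4,437; credit = $5,200 − $4,437 = $763.
Difference: |$1,675 − $763| = $912.

$912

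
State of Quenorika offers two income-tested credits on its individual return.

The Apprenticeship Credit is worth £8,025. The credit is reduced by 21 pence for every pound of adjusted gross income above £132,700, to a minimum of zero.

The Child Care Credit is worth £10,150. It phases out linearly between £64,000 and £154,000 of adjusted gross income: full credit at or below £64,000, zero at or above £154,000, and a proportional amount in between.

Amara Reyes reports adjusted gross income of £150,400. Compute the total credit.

£4,714

Apprenticeship Credit: 21% of the £17,700 excess over £132,700 is £3,717; credit = £8,025 − £3,717 = £4,308.
Child Care Credit: £150,400 is £86,400 into a £90,000 phase-out range, leaving 3,600/90,000 of the credit: £10,150 × 3,600/90,000 = £406.
Total: £4,308 + £406 = £4,714.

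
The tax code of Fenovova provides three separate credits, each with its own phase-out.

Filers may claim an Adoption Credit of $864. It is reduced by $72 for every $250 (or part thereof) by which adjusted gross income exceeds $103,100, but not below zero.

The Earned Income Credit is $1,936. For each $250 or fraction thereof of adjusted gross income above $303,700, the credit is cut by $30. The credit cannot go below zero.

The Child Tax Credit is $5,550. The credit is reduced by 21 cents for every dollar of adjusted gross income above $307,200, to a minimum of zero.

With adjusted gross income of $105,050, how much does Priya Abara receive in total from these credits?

Adoption Credit: income exceeds $103,100 by $1,950, which is 8 full-or-partial $250 increments; reduction = 8 × $72 = $576, leaving $288.
Earned Income Credit: $105,050 is at or below the $303,700 threshold, so the full $1,936 applies.
Child Tax Credit: $105,050 is at or below the $307,200 threshold, so the full $5,550 applies.
Total: $288 + $1,936 + $5,550 = $7,774.

$7,774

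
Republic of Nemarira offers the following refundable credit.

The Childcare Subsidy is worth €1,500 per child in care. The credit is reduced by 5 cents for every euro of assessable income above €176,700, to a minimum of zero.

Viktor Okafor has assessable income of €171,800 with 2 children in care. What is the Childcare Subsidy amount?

Childcare Subsidy: base = 2 × €1,500 = €3,000. €171,800 is at or below the €176,700 threshold, so the full €3,000 applies.

€3,000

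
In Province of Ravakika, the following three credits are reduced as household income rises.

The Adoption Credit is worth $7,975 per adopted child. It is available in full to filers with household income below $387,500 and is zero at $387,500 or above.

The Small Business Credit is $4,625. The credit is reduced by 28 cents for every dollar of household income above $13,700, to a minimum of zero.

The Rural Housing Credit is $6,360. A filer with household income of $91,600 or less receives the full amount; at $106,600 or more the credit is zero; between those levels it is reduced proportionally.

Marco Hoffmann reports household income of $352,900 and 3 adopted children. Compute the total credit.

Adoption Credit: base = 3 × $7,975 = $23,925. $352,900 is below the $387,500 cutoff, so the full $23,925 applies.
Small Business Credit: 28% of the $339,200 excess over $13,700 is $94,976 ≥ base, so the credit is $0.
Rural Housing Credit: $352,900 is at or above $106,600, so the credit is $0.
Total: $23,925 + $0 + $0 = $23,925.

$23,925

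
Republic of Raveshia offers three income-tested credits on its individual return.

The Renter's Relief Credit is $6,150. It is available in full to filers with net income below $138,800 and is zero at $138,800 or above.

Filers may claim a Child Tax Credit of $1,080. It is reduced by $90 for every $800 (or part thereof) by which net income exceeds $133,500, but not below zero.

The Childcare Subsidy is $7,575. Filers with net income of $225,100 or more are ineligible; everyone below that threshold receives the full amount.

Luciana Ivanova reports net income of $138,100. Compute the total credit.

Renter's Relief Credit: $138,100 is below the $138,800 cutoff, so the full $6,150 applies.
Child Tax Credit: income exceeds $133,500 by $4,600, which is 6 full-or-partial $800 increments; reduction = 6 × $90 = $540, leaving $540.
Childcare Subsidy: $138,100 is below the $225,100 cutoff, so the full $7,575 applies.
Total: $6,150 + $540 + $7,575 = $14,265.

$14,265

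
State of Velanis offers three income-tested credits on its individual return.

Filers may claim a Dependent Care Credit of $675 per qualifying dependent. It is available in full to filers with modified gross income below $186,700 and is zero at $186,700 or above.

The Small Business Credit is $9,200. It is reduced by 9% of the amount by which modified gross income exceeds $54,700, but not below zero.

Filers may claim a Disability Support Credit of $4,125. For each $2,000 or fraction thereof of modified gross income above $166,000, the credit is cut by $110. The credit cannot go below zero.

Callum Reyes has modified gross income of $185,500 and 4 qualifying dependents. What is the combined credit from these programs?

Dependent Care Credit: base = 4 × $675 = $2,700. $185,500 is below the $186,700 cutoff, so the full $2,700 applies.
Small Business Credit: 9% of the $130,800 excess over $54,700 is $11,772 ≥ base, so the credit is $0.
Disability Support Credit: income exceeds $166,000 by $19,500, which is 10 full-or-partial $2,000 increments; reduction = 10 × $110 = $1,100, leaving $3,025.
Total: $2,700 + $0 + $3,025 = $5,725.

$5,725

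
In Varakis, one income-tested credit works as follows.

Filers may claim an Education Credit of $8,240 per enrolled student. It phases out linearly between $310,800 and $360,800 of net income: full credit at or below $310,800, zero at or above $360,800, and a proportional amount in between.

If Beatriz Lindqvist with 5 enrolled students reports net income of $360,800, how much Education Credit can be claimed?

Education Credit: base = 5 × $8,240 = $41,200. $360,800 is at or above $360,800, so the credit is $0.

$0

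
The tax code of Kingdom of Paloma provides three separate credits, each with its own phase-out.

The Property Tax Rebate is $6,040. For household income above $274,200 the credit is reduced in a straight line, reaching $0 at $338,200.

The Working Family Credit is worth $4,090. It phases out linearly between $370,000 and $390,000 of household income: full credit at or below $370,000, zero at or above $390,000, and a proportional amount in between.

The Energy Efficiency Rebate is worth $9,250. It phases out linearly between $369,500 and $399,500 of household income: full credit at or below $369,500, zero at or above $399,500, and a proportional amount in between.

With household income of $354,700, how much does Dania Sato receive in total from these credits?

$13,340

Property Tax Rebate: $354,700 is at or above $338,200, so the credit is $0.
Working Family Credit: $354,700 is at or below the $370,000 threshold, so the full $4,090 applies.
Energy Efficiency Rebate: $354,700 is at or below the $369,500 threshold, so the full $9,250 applies.
Total: $0 + $4,090 + $9,250 = $13,340.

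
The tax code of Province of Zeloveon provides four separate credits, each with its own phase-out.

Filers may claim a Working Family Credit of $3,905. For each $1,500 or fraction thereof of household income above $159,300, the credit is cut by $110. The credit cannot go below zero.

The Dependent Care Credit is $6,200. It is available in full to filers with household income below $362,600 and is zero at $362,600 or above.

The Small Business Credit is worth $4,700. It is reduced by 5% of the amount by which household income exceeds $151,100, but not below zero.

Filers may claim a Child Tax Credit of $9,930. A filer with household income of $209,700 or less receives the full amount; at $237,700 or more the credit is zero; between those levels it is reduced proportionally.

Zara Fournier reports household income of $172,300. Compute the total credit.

Working Family Credit: income exceeds $159,300 by $13,000, which is 9 full-or-partial $1,500 increments; reduction = 9 × $110 = $990, leaving $2,915.
Dependent Care Credit: $172,300 is below the $362,600 cutoff, so the full $6,200 applies.
Small Business Credit: 5% of the $21,200 excess over $151,100 is $1,060; credit = $4,700 − $1,060 = $3,640.
Child Tax Credit: $172,300 is at or below the $209,700 threshold, so the full $9,930 applies.
Total: $2,915 + $6,200 + $3,640 + $9,930 = $22,685.

$22,685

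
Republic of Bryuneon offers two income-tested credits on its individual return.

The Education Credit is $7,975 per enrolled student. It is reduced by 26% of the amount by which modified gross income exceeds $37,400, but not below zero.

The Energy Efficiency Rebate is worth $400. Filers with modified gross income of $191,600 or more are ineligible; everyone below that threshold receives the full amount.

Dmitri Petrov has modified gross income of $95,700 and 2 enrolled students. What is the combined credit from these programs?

$1,192

Education Credit: base = 2 × $7,975 = $15,950. 26% of the $58,300 excess over $37,400 is $15,158; credit = $15,950 − $15,158 = $792.
Energy Efficiency Rebate: $95,700 is below the $191,600 cutoff, so the full $400 applies.
Total: $792 + $400 = $1,192.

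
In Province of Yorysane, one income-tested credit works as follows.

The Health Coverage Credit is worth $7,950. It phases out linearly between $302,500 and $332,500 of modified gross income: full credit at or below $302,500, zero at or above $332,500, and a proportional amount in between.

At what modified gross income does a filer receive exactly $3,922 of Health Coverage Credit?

$317,700

$3,922 is 3,922/7,950 of the full $7,950, so 4,028/7,950 of the $30,000 range has been used: income = $302,500 + $30,000 × 4,028/7,950 = $317,700.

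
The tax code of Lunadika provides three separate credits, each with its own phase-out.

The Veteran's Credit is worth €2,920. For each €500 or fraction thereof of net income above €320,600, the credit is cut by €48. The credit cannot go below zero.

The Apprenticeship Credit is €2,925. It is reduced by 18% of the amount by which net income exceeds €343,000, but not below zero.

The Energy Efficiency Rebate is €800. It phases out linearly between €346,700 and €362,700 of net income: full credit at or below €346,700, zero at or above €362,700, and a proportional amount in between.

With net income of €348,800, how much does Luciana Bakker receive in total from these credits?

€2,760

Veteran's Credit: income exceeds €320,600 by €28,200, which is 57 full-or-partial €500 increments; reduction = 57 × €48 = €2,736, leaving €184.
Apprenticeship Credit: 18% of the €5,800 excess over €343,000 is €1,044; credit = €2,925 − €1,044 = €1,881.
Energy Efficiency Rebate: €348,800 is €2,100 into a €16,000 phase-out range, leaving 13,900/16,000 of the credit: €800 × 13,900/16,000 = €695.
Total: €184 + €1,881 + €695 = €2,760.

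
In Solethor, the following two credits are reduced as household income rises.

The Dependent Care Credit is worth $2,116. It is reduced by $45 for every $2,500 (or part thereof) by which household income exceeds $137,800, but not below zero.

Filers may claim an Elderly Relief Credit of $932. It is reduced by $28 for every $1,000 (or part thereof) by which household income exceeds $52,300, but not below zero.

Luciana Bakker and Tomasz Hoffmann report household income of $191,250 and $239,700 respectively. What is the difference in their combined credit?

Luciana ($191,250): Dependent Care Credit: income exceeds $137,800 by $53,450, which is 22 full-or-partial $2,500 increments; reduction = 22 × $45 = $990, leaving $1,126. Elderly Relief Credit: income exceeds $52,300 by $138,950 → 139 increments × $28 = $3,892 ≥ base, so the credit is $0. total $1,126 + $0 = $1,126
Tomasz ($239,700): Dependent Care Credit: income exceeds $137,800 by $101,900, which is 41 full-or-partial $2,500 increments; reduction = 41 × $45 = $1,845, leaving $271. Elderly Relief Credit: income exceeds $52,300 by $187,400 → 188 increments × $28 = $5,264 ≥ base, so the credit is $0. total $271 + $0 = $271
Difference: |$1,126 − $271| = $855.

$855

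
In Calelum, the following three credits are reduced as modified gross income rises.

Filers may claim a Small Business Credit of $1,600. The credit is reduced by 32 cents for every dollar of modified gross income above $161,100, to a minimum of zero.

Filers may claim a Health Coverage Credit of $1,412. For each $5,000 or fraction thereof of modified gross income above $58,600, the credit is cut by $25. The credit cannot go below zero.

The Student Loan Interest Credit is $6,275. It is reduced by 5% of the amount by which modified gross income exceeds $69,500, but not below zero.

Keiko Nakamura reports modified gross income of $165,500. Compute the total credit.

Small Business Credit: 32% of the $4,400 excess over $161,100 is $1,408; credit = $1,600 − $1,408 = $192.
Health Coverage Credit: income exceeds $58,600 by $106,900, which is 22 full-or-partial $5,000 increments; reduction = 22 × $25 = $550, leaving $862.
Student Loan Interest Credit: 5% of the $96,000 excess over $69,500 is $4,800; credit = $6,275 − $4,800 = $1,475.
Total: $192 + $862 + $1,475 = $2,529.

$2,529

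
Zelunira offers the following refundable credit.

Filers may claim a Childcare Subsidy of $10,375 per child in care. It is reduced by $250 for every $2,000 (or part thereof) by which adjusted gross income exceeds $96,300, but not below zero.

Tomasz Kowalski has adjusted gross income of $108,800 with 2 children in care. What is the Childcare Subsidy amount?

Childcare Subsidy: base = 2 × $10,375 = $20,750. income exceeds $96,300 by $12,500, which is 7 full-or-partial $2,000 increments; reduction = 7 × $250 = $1,750, leaving $19,000.

$19,000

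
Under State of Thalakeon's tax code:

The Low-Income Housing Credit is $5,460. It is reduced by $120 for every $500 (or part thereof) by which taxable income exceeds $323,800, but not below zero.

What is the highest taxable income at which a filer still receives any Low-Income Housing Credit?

$346,300

After 45 increments the reduction is 45 × $120 = $5,400, leaving $60; one more increment wipes it out. Increment 45 ends at excess 45 × $500 = $22,500, so the highest qualifying income is $323,800 + $22,500 = $346,300.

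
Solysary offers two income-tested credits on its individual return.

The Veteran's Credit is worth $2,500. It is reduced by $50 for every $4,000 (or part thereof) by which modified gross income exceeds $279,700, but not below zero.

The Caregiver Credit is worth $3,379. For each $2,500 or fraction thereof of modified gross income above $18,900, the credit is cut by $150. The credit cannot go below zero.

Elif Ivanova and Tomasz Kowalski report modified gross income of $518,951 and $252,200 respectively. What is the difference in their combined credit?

Elif ($518,951): Veteran's Credit: income exceeds $279,700 by $239,251 → 60 increments × $50 = $3,000 ≥ base, so the credit is $0. Caregiver Credit: income exceeds $18,900 by $500,051 → 201 increments × $150 = $30,150 ≥ base, so the credit is $0. total $0 + $0 = $0
Tomasz ($252,200): Veteran's Credit: $252,200 is at or below the $279,700 threshold, so the full $2,500 applies. Caregiver Credit: income exceeds $18,900 by $233,300 → 94 increments × $150 = $14,100 ≥ base, so the credit is $0. total $2,500 + $0 = $2,500
Difference: |$0 − $2,500| = $2,500.

$2,500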